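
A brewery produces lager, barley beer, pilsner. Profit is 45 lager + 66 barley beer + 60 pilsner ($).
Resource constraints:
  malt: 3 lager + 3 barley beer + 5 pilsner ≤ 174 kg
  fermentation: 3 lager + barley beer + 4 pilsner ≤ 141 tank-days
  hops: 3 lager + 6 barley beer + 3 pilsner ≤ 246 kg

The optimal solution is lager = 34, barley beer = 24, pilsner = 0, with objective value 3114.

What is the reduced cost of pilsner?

-1

Binding: malt and hops. Non-binding: fermentation (15 unused).
Since fermentation is not tight, its dual is 0.
The binding rows give the dual system: 3·y_malt + 3·y_hops = 45 and 3·y_malt + 6·y_hops = 66.
Solving: y_malt = 8, y_hops = 7.
Reduced cost of pilsner: c₃ − yᵀa₃ = 60 − (8·5 + 7·3) = 60 − 61 = -1.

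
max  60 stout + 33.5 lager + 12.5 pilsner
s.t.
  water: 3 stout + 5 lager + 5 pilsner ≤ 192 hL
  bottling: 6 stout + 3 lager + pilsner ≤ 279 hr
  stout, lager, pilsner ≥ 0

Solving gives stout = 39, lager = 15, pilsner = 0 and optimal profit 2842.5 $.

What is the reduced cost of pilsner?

-2

Check each constraint at x*: water 192/192 (tight); bottling 279/279 (tight).
The binding rows give the dual system: 3·y_water + 6·y_bottling = 60 and 5·y_water + 3·y_bottling = 33.5.
This yields shadow prices y_water = 1, y_bottling = 9.5.
Reduced cost of pilsner: c₃ − yᵀa₃ = 12.5 − (1·5 + 9.5·1) = 12.5 − 14.5 = -2.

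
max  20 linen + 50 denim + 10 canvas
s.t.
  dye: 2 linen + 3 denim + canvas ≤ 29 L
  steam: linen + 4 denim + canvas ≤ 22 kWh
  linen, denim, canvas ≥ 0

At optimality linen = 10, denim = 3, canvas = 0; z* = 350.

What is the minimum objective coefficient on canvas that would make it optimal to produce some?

At the optimum: dye uses 29 of 29 (binding); steam uses 22 of 22 (binding).
The binding rows give the dual system: 2·y_dye + 1·y_steam = 20 and 3·y_dye + 4·y_steam = 50.
Solving: y_dye = 6, y_steam = 8.
canvas enters the basis when its profit ≥ yᵀa₃ = 6·1 + 8·1 = 14.

14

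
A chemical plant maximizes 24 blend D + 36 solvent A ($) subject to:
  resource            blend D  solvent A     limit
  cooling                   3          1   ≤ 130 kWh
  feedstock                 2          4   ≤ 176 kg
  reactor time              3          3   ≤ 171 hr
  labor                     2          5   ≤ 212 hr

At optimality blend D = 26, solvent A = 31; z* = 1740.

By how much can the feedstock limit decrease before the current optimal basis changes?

Binding constraints: feedstock, reactor time. The basis is B = [[2,4],[3,3]] with det -6.
Per unit decrease in feedstock, x* moves by d = (0.5, -0.5).
The basis stays optimal until cooling becomes binding; allowable decrease = 21 kg.

21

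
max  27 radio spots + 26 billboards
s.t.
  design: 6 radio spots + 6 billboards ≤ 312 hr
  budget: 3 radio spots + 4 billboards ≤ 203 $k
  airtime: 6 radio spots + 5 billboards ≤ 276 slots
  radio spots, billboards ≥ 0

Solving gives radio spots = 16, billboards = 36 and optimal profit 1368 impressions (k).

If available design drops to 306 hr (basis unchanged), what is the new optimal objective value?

1347

Check each constraint at x*: design 312/312 (tight); budget 192/203 (slack 11); airtime 276/276 (tight).
Since budget is not tight, its dual is 0.
Dual feasibility on the basic columns requires 6·y_design + 6·y_airtime = 27, 6·y_design + 5·y_airtime = 26.
→ y_design = 3.5 and y_airtime = 1.
Δz = y_design·Δb = 3.5 × (-6) = -21, so new z* = 1368 − 21 = 1347.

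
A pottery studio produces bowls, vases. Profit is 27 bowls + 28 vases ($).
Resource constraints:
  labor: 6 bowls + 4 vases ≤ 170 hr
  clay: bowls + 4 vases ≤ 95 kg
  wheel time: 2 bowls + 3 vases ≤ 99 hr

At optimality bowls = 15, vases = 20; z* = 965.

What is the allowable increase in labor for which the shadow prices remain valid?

Binding constraints: labor, clay. The basis is B = [[6,4],[1,4]] with det 20.
Per unit increase in labor, x* moves by d = (0.2, -0.05).
The basis stays optimal until wheel time becomes binding; allowable increase = 36 hr.

36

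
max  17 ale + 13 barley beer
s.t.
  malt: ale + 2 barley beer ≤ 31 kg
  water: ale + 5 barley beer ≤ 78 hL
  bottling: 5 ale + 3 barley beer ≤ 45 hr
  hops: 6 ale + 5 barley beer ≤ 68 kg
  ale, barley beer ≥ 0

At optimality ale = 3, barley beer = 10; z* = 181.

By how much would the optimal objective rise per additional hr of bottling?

1

Check each constraint at x*: malt 23/31 (slack 8); water 53/78 (slack 25); bottling 45/45 (tight); hops 68/68 (tight).
By complementary slackness, y = 0 for the non-binding constraints.
From A_Bᵀ y = c: 5·y_bottling + 6·y_hops = 17; 3·y_bottling + 5·y_hops = 13.
Solving: y_bottling = 1, y_hops = 2.
Shadow price of bottling = 1.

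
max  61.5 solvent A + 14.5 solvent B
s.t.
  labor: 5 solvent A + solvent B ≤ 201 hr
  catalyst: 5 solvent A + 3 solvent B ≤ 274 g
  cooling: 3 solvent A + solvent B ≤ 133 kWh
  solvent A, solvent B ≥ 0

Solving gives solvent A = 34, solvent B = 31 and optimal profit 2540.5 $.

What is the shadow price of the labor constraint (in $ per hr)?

9

Binding: labor and cooling. Non-binding: catalyst (11 unused).
Slack constraints have shadow price 0 (complementary slackness).
The binding rows give the dual system: 5·y_labor + 3·y_cooling = 61.5 and 1·y_labor + 1·y_cooling = 14.5.
→ y_labor = 9 and y_cooling = 5.5.
Shadow price of labor = 9.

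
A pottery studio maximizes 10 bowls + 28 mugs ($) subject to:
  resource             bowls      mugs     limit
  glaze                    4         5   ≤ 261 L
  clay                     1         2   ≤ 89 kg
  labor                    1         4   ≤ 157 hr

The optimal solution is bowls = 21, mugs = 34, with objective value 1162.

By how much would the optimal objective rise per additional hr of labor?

At the optimum: glaze uses 254 of 261 (slack = 7); clay uses 89 of 89 (binding); labor uses 157 of 157 (binding).
Slack constraints have shadow price 0 (complementary slackness).
From A_Bᵀ y = c: 1·y_clay + 1·y_labor = 10; 2·y_clay + 4·y_labor = 28.
→ y_clay = 6 and y_labor = 4.
Shadow price of labor = 4.

4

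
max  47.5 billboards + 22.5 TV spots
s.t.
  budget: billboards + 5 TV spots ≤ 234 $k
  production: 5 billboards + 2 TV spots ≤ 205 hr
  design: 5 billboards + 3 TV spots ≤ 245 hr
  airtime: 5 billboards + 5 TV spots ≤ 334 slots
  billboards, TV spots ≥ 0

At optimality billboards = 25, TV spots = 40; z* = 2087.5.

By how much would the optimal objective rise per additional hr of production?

6

Check each constraint at x*: budget 225/234 (slack 9); production 205/205 (tight); design 245/245 (tight); airtime 325/334 (slack 9).
By complementary slackness, y = 0 for the non-binding constraints.
The binding rows give the dual system: 5·y_production + 5·y_design = 47.5 and 2·y_production + 3·y_design = 22.5.
This yields shadow prices y_production = 6, y_design = 3.5.
Shadow price of production = 6.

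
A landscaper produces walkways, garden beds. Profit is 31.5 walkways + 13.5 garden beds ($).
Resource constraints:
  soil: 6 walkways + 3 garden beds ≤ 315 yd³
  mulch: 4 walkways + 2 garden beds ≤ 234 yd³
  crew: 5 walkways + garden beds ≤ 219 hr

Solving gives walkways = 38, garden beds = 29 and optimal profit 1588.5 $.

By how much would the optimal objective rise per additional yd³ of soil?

At the optimum: soil uses 315 of 315 (binding); mulch uses 210 of 234 (slack = 24); crew uses 219 of 219 (binding).
Since mulch is not tight, its dual is 0.
Dual feasibility on the basic columns requires 6·y_soil + 5·y_crew = 31.5, 3·y_soil + 1·y_crew = 13.5.
Solving: y_soil = 4, y_crew = 1.5.
Shadow price of soil = 4.

4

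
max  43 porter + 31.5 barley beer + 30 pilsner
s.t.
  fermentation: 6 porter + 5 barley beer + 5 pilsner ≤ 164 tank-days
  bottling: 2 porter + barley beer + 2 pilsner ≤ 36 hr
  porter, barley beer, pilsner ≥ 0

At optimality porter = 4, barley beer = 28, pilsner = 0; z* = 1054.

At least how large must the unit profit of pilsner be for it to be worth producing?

At the optimum: fermentation uses 164 of 164 (binding); bottling uses 36 of 36 (binding).
Dual feasibility on the basic columns requires 6·y_fermentation + 2·y_bottling = 43, 5·y_fermentation + 1·y_bottling = 31.5.
Solving: y_fermentation = 5, y_bottling = 6.5.
pilsner enters the basis when its profit ≥ yᵀa₃ = 5·5 + 6.5·2 = 38.

38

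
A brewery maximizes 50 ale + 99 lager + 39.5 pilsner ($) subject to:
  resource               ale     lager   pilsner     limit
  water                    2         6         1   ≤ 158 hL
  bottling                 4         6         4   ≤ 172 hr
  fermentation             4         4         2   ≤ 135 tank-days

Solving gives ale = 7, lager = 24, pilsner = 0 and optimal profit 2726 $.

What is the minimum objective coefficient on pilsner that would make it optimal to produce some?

Check each constraint at x*: water 158/158 (tight); bottling 172/172 (tight); fermentation 124/135 (slack 11).
Since fermentation is not tight, its dual is 0.
The binding rows give the dual system: 2·y_water + 4·y_bottling = 50 and 6·y_water + 6·y_bottling = 99.
Solving: y_water = 8, y_bottling = 8.5.
pilsner enters the basis when its profit ≥ yᵀa₃ = 8·1 + 8.5·4 = 42.

42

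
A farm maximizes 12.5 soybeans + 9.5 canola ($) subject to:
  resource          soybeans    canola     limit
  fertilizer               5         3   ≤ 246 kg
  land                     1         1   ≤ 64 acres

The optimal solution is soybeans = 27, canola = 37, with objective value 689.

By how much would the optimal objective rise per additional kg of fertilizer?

1.5

Both fertilizer and land are binding at x*.
Dual feasibility on the basic columns requires 5·y_fertilizer + 1·y_land = 12.5, 3·y_fertilizer + 1·y_land = 9.5.
This yields shadow prices y_fertilizer = 1.5, y_land = 5.
Shadow price of fertilizer = 1.5.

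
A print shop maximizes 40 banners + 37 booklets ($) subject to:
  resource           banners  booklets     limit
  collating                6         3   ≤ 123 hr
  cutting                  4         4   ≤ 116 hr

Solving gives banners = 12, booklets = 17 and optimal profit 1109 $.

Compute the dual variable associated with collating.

At the optimum: collating uses 123 of 123 (binding); cutting uses 116 of 116 (binding).
The binding rows give the dual system: 6·y_collating + 4·y_cutting = 40 and 3·y_collating + 4·y_cutting = 37.
→ y_collating = 1 and y_cutting = 8.5.
Shadow price of collating = 1.

1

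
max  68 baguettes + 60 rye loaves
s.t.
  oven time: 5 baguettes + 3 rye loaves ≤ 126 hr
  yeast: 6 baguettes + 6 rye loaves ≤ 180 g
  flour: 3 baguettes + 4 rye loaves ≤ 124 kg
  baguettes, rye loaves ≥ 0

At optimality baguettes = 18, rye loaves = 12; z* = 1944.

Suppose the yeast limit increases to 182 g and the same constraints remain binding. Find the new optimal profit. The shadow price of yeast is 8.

Δb = 2, so new z* = 1944 + (8)·(2) = 1944 + 16 = 1960.

1960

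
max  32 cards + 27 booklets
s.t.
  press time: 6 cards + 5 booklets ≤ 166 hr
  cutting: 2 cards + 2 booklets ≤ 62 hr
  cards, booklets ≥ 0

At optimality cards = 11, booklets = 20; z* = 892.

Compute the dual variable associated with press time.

At the optimum: press time uses 166 of 166 (binding); cutting uses 62 of 62 (binding).
Dual feasibility on the basic columns requires 6·y_press time + 2·y_cutting = 32, 5·y_press time + 2·y_cutting = 27.
Solving: y_press time = 5, y_cutting = 1.
Shadow price of press time = 5.

5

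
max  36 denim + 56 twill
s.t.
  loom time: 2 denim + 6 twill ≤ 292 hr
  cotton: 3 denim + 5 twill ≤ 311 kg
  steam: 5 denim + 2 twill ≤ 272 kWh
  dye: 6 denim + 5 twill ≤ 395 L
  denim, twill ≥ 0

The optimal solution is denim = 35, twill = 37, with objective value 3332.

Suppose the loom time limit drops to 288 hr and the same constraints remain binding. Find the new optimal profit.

3308

At the optimum: loom time uses 292 of 292 (binding); cotton uses 290 of 311 (slack = 21); steam uses 249 of 272 (slack = 23); dye uses 395 of 395 (binding).
By complementary slackness, y = 0 for the non-binding constraints.
Dual feasibility on the basic columns requires 2·y_loom time + 6·y_dye = 36, 6·y_loom time + 5·y_dye = 56.
This yields shadow prices y_loom time = 6, y_dye = 4.
Δz = y_loom time·Δb = 6 × (-4) = -24, so new z* = 3332 − 24 = 3308.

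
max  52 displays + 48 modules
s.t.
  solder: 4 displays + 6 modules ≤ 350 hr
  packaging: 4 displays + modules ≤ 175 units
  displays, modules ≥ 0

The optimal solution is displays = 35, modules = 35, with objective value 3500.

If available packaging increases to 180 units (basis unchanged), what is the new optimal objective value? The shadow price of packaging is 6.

3530

Δb = 5, so new z* = 3500 + (6)·(5) = 3500 + 30 = 3530.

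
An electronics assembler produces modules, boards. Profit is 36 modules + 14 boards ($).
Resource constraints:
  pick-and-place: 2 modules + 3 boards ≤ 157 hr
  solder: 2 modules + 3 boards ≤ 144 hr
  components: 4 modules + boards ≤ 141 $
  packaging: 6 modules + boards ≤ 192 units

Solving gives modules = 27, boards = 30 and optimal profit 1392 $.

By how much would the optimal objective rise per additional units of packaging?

Check each constraint at x*: pick-and-place 144/157 (slack 13); solder 144/144 (tight); components 138/141 (slack 3); packaging 192/192 (tight).
Since pick-and-place, components are not tight, their duals are 0.
From A_Bᵀ y = c: 2·y_solder + 6·y_packaging = 36; 3·y_solder + 1·y_packaging = 14.
→ y_solder = 3 and y_packaging = 5.
Shadow price of packaging = 5.

5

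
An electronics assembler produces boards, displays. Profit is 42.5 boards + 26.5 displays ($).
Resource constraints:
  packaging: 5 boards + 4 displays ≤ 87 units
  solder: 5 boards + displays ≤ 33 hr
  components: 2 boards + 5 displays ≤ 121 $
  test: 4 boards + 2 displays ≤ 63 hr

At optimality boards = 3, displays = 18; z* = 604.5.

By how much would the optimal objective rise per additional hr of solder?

2.5

Binding: packaging and solder. Non-binding: components (25 unused), test (15 unused).
By complementary slackness, y = 0 for the non-binding constraints.
The binding rows give the dual system: 5·y_packaging + 5·y_solder = 42.5 and 4·y_packaging + 1·y_solder = 26.5.
→ y_packaging = 6 and y_solder = 2.5.
Shadow price of solder = 2.5.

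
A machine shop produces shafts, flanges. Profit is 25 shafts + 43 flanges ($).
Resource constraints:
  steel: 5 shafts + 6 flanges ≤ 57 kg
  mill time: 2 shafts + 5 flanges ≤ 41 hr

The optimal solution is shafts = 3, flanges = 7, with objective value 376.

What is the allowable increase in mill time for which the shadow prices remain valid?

Binding constraints: steel, mill time. The basis is B = [[5,6],[2,5]] with det 13.
Per unit increase in mill time, x* moves by d = (-0.4615, 0.3846).
The basis stays optimal until shafts reaches 0; allowable increase = 6.5 hr.

6.5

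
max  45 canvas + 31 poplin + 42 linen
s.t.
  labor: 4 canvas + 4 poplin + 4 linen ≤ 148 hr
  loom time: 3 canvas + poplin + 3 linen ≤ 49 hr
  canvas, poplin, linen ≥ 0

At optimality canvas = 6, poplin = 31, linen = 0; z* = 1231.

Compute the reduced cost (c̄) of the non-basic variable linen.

-3

At the optimum: labor uses 148 of 148 (binding); loom time uses 49 of 49 (binding).
The binding rows give the dual system: 4·y_labor + 3·y_loom time = 45 and 4·y_labor + 1·y_loom time = 31.
Solving: y_labor = 6, y_loom time = 7.
Reduced cost of linen: c₃ − yᵀa₃ = 42 − (6·4 + 7·3) = 42 − 45 = -3.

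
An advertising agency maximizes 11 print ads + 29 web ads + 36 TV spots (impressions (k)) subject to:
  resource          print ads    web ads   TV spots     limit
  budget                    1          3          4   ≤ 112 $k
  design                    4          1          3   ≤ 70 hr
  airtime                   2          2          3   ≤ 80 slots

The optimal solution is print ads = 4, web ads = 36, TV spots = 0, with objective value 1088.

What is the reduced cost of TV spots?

At the optimum: budget uses 112 of 112 (binding); design uses 52 of 70 (slack = 18); airtime uses 80 of 80 (binding).
Since design is not tight, its dual is 0.
From A_Bᵀ y = c: 1·y_budget + 2·y_airtime = 11; 3·y_budget + 2·y_airtime = 29.
→ y_budget = 9 and y_airtime = 1.
Reduced cost of TV spots: c₃ − yᵀa₃ = 36 − (9·4 + 1·3) = 36 − 39 = -3.

-3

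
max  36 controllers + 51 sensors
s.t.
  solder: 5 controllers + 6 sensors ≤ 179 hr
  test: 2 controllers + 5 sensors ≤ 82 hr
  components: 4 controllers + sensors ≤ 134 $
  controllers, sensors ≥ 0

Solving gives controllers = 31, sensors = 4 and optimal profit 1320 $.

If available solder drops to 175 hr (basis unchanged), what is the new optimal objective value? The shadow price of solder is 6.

Δb = -4, so new z* = 1320 + (6)·(-4) = 1320 − 24 = 1296.

1296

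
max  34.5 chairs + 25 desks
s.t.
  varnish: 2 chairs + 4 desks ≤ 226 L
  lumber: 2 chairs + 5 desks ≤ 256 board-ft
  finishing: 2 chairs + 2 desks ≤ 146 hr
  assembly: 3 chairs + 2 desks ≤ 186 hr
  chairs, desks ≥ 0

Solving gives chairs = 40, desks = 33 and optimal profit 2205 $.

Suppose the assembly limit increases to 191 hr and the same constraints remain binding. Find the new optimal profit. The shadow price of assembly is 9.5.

Δb = 5, so new z* = 2205 + (9.5)·(5) = 2205 + 47.5 = 2252.5.

2252.5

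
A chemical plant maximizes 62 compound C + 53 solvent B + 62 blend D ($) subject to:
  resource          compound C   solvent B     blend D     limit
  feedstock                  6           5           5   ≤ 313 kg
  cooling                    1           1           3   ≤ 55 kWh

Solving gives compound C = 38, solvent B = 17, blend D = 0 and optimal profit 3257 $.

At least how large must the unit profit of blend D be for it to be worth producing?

69

Check each constraint at x*: feedstock 313/313 (tight); cooling 55/55 (tight).
Dual feasibility on the basic columns requires 6·y_feedstock + 1·y_cooling = 62, 5·y_feedstock + 1·y_cooling = 53.
This yields shadow prices y_feedstock = 9, y_cooling = 8.
blend D enters the basis when its profit ≥ yᵀa₃ = 9·5 + 8·3 = 69.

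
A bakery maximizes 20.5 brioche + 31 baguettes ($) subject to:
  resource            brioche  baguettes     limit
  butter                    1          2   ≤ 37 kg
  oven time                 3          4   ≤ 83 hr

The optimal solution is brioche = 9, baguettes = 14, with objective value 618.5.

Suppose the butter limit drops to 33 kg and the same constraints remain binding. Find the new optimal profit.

Both butter and oven time are binding at x*.
Dual feasibility on the basic columns requires 1·y_butter + 3·y_oven time = 20.5, 2·y_butter + 4·y_oven time = 31.
→ y_butter = 5.5 and y_oven time = 5.
Δz = y_butter·Δb = 5.5 × (-4) = -22, so new z* = 618.5 − 22 = 596.5.

596.5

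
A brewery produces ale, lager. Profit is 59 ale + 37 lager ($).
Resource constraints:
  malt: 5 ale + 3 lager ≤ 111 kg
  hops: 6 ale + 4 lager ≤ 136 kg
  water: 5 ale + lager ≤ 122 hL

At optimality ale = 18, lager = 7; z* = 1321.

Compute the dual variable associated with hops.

Binding: malt and hops. Non-binding: water (25 unused).
By complementary slackness, y = 0 for the non-binding constraint.
The binding rows give the dual system: 5·y_malt + 6·y_hops = 59 and 3·y_malt + 4·y_hops = 37.
→ y_malt = 7 and y_hops = 4.
Shadow price of hops = 4.

4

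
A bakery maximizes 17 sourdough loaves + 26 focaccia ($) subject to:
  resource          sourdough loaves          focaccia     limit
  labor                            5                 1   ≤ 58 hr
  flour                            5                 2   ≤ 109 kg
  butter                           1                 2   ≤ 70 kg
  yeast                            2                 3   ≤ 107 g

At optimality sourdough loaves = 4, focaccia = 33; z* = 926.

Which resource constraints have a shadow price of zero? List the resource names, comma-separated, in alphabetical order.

labor: 53/58 (slack 5)
flour: 86/109 (slack 23)
butter: 70/70 (binding)
yeast: 107/107 (binding)
By complementary slackness, a constraint with positive slack has shadow price 0 → flour, labor.

flour, labor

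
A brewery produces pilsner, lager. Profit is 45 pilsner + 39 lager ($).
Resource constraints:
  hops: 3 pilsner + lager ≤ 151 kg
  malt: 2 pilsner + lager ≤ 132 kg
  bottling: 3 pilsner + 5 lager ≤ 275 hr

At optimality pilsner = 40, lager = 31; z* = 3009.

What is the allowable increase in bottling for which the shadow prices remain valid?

252

Binding constraints: hops, bottling. The basis is B = [[3,1],[3,5]] with det 12.
Per unit increase in bottling, x* moves by d = (-0.0833, 0.25).
The basis stays optimal until malt becomes binding; allowable increase = 252 hr.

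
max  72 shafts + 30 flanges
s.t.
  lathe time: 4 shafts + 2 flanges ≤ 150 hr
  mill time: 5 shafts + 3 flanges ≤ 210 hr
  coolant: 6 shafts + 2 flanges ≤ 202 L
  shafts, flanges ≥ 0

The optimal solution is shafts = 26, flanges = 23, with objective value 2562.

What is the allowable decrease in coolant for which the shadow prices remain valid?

22

Binding constraints: lathe time, coolant. The basis is B = [[4,2],[6,2]] with det -4.
Per unit decrease in coolant, x* moves by d = (-0.5, 1).
The basis stays optimal until mill time becomes binding; allowable decrease = 22 L.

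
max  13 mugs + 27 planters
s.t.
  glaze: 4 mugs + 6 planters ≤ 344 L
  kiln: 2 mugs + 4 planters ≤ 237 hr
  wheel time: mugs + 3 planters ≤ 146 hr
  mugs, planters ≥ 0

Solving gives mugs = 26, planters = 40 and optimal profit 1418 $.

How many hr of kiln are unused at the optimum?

25

kiln used = 2·26 + 4·40 = 212; slack = 237 − 212 = 25.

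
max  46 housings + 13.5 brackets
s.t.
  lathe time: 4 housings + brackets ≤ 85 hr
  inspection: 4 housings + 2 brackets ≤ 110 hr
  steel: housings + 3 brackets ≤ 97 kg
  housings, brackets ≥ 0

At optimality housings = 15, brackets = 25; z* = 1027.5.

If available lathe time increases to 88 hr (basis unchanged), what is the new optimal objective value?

1056

Binding: lathe time and inspection. Non-binding: steel (7 unused).
Since steel is not tight, its dual is 0.
From A_Bᵀ y = c: 4·y_lathe time + 4·y_inspection = 46; 1·y_lathe time + 2·y_inspection = 13.5.
Solving: y_lathe time = 9.5, y_inspection = 2.
Δz = y_lathe time·Δb = 9.5 × (3) = 28.5, so new z* = 1027.5 + 28.5 = 1056.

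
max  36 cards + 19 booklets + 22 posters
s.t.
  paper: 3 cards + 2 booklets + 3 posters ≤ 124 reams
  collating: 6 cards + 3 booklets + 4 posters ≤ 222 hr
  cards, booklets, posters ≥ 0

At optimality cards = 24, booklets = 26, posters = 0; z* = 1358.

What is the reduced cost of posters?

-4

At the optimum: paper uses 124 of 124 (binding); collating uses 222 of 222 (binding).
The binding rows give the dual system: 3·y_paper + 6·y_collating = 36 and 2·y_paper + 3·y_collating = 19.
This yields shadow prices y_paper = 2, y_collating = 5.
Reduced cost of posters: c₃ − yᵀa₃ = 22 − (2·3 + 5·4) = 22 − 26 = -4.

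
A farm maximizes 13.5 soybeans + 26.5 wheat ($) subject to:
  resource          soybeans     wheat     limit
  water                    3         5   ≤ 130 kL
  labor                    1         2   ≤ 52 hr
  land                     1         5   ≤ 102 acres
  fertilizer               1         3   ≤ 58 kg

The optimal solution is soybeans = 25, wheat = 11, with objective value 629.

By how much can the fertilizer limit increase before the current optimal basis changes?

8.8

Binding constraints: water, fertilizer. The basis is B = [[3,5],[1,3]] with det 4.
Per unit increase in fertilizer, x* moves by d = (-1.25, 0.75).
The basis stays optimal until land becomes binding; allowable increase = 8.8 kg.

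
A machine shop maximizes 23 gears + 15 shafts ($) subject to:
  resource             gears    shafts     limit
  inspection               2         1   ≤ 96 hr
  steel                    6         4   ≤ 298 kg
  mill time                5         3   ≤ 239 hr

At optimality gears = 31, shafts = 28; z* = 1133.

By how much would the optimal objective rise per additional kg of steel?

3

At the optimum: inspection uses 90 of 96 (slack = 6); steel uses 298 of 298 (binding); mill time uses 239 of 239 (binding).
By complementary slackness, y = 0 for the non-binding constraint.
From A_Bᵀ y = c: 6·y_steel + 5·y_mill time = 23; 4·y_steel + 3·y_mill time = 15.
→ y_steel = 3 and y_mill time = 1.
Shadow price of steel = 3.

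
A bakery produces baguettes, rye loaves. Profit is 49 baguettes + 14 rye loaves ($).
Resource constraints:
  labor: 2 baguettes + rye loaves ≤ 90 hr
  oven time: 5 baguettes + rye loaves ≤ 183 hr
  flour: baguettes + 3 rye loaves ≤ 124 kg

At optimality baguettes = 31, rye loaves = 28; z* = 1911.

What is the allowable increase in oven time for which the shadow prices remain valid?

42

Binding constraints: labor, oven time. The basis is B = [[2,1],[5,1]] with det -3.
Per unit increase in oven time, x* moves by d = (0.3333, -0.6667).
The basis stays optimal until rye loaves reaches 0; allowable increase = 42 hr.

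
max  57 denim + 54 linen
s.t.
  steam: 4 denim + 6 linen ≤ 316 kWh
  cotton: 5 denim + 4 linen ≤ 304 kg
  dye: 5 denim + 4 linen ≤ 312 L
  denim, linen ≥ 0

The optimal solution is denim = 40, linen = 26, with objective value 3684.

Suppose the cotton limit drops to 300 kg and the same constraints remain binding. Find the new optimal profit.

3648

At the optimum: steam uses 316 of 316 (binding); cotton uses 304 of 304 (binding); dye uses 304 of 312 (slack = 8).
Slack constraints have shadow price 0 (complementary slackness).
Dual feasibility on the basic columns requires 4·y_steam + 5·y_cotton = 57, 6·y_steam + 4·y_cotton = 54.
This yields shadow prices y_steam = 3, y_cotton = 9.
Δz = y_cotton·Δb = 9 × (-4) = -36, so new z* = 3684 − 36 = 3648.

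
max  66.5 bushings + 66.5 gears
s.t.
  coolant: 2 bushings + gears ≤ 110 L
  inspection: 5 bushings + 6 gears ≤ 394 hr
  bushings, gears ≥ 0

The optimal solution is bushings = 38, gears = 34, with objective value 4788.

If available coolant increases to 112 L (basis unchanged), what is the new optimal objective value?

At the optimum: coolant uses 110 of 110 (binding); inspection uses 394 of 394 (binding).
The binding rows give the dual system: 2·y_coolant + 5·y_inspection = 66.5 and 1·y_coolant + 6·y_inspection = 66.5.
→ y_coolant = 9.5 and y_inspection = 9.5.
Δz = y_coolant·Δb = 9.5 × (2) = 19, so new z* = 4788 + 19 = 4807.

4807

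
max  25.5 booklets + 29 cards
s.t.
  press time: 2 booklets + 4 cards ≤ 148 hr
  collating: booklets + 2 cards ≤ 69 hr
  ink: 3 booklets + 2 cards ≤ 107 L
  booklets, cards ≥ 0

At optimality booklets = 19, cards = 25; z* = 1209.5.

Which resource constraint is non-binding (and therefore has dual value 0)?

press time: 138/148 (slack 10)
collating: 69/69 (binding)
ink: 107/107 (binding)
By complementary slackness, a constraint with positive slack has shadow price 0 → press time.

press time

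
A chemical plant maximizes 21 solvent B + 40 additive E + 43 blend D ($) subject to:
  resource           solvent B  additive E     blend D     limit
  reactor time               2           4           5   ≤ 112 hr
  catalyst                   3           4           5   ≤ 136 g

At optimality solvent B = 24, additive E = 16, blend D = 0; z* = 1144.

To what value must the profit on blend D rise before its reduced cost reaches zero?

At the optimum: reactor time uses 112 of 112 (binding); catalyst uses 136 of 136 (binding).
From A_Bᵀ y = c: 2·y_reactor time + 3·y_catalyst = 21; 4·y_reactor time + 4·y_catalyst = 40.
This yields shadow prices y_reactor time = 9, y_catalyst = 1.
blend D enters the basis when its profit ≥ yᵀa₃ = 9·5 + 1·5 = 50.

50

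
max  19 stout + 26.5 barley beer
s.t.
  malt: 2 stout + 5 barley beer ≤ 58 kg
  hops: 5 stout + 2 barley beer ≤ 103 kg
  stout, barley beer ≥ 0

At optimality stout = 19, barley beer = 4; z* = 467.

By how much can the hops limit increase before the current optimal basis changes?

Binding constraints: malt, hops. The basis is B = [[2,5],[5,2]] with det -21.
Per unit increase in hops, x* moves by d = (0.2381, -0.0952).
The basis stays optimal until barley beer reaches 0; allowable increase = 42 kg.

42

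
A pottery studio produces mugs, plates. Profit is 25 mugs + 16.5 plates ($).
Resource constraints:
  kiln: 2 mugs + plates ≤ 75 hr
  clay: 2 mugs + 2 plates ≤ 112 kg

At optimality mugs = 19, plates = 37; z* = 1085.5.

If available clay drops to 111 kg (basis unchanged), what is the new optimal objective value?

1081.5

Both kiln and clay are binding at x*.
Dual feasibility on the basic columns requires 2·y_kiln + 2·y_clay = 25, 1·y_kiln + 2·y_clay = 16.5.
Solving: y_kiln = 8.5, y_clay = 4.
Δz = y_clay·Δb = 4 × (-1) = -4, so new z* = 1085.5 − 4 = 1081.5.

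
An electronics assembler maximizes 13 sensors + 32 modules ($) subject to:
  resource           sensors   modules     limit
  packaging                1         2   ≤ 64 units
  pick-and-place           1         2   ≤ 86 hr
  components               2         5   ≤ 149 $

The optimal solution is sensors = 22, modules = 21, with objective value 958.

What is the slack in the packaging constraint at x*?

0

packaging used = 1·22 + 2·21 = 64; slack = 64 − 64 = 0.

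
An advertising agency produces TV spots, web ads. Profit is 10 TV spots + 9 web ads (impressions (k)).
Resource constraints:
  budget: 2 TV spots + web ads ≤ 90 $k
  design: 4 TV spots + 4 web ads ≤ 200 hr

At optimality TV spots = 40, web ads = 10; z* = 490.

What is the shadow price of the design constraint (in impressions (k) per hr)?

Check each constraint at x*: budget 90/90 (tight); design 200/200 (tight).
The binding rows give the dual system: 2·y_budget + 4·y_design = 10 and 1·y_budget + 4·y_design = 9.
→ y_budget = 1 and y_design = 2.
Shadow price of design = 2.

2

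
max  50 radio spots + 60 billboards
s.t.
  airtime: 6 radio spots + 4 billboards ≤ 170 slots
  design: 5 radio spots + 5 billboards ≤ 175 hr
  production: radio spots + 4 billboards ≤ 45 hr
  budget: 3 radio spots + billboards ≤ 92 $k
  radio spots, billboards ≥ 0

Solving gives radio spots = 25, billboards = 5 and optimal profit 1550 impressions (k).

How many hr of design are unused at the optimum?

25

design used = 5·25 + 5·5 = 150; slack = 175 − 150 = 25.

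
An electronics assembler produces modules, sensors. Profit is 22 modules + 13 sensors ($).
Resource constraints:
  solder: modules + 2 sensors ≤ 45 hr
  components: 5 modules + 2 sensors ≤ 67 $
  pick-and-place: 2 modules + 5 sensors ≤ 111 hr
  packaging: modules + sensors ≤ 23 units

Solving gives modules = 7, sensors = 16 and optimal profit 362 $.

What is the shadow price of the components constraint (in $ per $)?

At the optimum: solder uses 39 of 45 (slack = 6); components uses 67 of 67 (binding); pick-and-place uses 94 of 111 (slack = 17); packaging uses 23 of 23 (binding).
Since solder, pick-and-place are not tight, their duals are 0.
The binding rows give the dual system: 5·y_components + 1·y_packaging = 22 and 2·y_components + 1·y_packaging = 13.
This yields shadow prices y_components = 3, y_packaging = 7.
Shadow price of components = 3.

3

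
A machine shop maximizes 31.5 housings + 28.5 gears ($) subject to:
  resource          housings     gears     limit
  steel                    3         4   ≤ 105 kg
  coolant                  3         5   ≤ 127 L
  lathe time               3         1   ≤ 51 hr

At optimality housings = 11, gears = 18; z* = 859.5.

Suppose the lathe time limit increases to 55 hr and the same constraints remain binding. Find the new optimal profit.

877.5

Binding: steel and lathe time. Non-binding: coolant (4 unused).
By complementary slackness, y = 0 for the non-binding constraint.
From A_Bᵀ y = c: 3·y_steel + 3·y_lathe time = 31.5; 4·y_steel + 1·y_lathe time = 28.5.
Solving: y_steel = 6, y_lathe time = 4.5.
Δz = y_lathe time·Δb = 4.5 × (4) = 18, so new z* = 859.5 + 18 = 877.5.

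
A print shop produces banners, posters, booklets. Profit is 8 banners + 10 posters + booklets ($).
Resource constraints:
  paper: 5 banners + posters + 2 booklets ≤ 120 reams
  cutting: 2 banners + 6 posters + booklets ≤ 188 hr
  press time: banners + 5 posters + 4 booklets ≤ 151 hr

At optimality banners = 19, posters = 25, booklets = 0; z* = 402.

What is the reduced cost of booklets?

At the optimum: paper uses 120 of 120 (binding); cutting uses 188 of 188 (binding); press time uses 144 of 151 (slack = 7).
Slack constraints have shadow price 0 (complementary slackness).
Dual feasibility on the basic columns requires 5·y_paper + 2·y_cutting = 8, 1·y_paper + 6·y_cutting = 10.
→ y_paper = 1 and y_cutting = 1.5.
Reduced cost of booklets: c₃ − yᵀa₃ = 1 − (1·2 + 1.5·1) = 1 − 3.5 = -2.5.

-2.5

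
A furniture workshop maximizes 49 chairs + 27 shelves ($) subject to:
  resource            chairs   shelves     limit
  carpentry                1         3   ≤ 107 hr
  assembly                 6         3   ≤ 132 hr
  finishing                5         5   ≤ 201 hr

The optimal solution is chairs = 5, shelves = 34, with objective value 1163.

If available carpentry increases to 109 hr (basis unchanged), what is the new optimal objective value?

Check each constraint at x*: carpentry 107/107 (tight); assembly 132/132 (tight); finishing 195/201 (slack 6).
By complementary slackness, y = 0 for the non-binding constraint.
From A_Bᵀ y = c: 1·y_carpentry + 6·y_assembly = 49; 3·y_carpentry + 3·y_assembly = 27.
This yields shadow prices y_carpentry = 1, y_assembly = 8.
Δz = y_carpentry·Δb = 1 × (2) = 2, so new z* = 1163 + 2 = 1165.

1165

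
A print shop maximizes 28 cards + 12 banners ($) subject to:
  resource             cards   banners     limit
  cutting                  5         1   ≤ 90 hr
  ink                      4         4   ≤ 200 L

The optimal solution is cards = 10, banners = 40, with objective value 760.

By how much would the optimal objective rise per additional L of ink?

Check each constraint at x*: cutting 90/90 (tight); ink 200/200 (tight).
Dual feasibility on the basic columns requires 5·y_cutting + 4·y_ink = 28, 1·y_cutting + 4·y_ink = 12.
→ y_cutting = 4 and y_ink = 2.
Shadow price of ink = 2.

2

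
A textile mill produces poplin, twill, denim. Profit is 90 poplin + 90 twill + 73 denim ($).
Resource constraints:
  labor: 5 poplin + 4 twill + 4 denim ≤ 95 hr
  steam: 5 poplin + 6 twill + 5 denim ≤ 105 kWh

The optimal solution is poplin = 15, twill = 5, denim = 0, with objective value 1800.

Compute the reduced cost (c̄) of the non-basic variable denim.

At the optimum: labor uses 95 of 95 (binding); steam uses 105 of 105 (binding).
Dual feasibility on the basic columns requires 5·y_labor + 5·y_steam = 90, 4·y_labor + 6·y_steam = 90.
Solving: y_labor = 9, y_steam = 9.
Reduced cost of denim: c₃ − yᵀa₃ = 73 − (9·4 + 9·5) = 73 − 81 = -8.

-8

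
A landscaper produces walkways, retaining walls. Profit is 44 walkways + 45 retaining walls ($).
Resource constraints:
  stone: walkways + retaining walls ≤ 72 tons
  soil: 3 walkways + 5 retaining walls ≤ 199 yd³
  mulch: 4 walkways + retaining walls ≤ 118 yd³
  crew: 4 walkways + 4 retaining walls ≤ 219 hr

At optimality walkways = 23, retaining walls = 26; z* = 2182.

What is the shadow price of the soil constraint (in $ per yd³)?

Binding: soil and mulch. Non-binding: stone (23 unused), crew (23 unused).
By complementary slackness, y = 0 for the non-binding constraints.
From A_Bᵀ y = c: 3·y_soil + 4·y_mulch = 44; 5·y_soil + 1·y_mulch = 45.
Solving: y_soil = 8, y_mulch = 5.
Shadow price of soil = 8.

8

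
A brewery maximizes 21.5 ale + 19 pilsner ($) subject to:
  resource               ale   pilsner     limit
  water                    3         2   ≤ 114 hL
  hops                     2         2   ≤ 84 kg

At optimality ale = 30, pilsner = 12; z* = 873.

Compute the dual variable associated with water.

2.5

Both water and hops are binding at x*.
From A_Bᵀ y = c: 3·y_water + 2·y_hops = 21.5; 2·y_water + 2·y_hops = 19.
Solving: y_water = 2.5, y_hops = 7.
Shadow price of water = 2.5.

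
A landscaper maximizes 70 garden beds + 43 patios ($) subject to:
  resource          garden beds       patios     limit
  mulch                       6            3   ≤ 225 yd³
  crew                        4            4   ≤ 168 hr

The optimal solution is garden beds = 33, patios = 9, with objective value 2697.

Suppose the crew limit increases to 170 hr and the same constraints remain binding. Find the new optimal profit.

At the optimum: mulch uses 225 of 225 (binding); crew uses 168 of 168 (binding).
Dual feasibility on the basic columns requires 6·y_mulch + 4·y_crew = 70, 3·y_mulch + 4·y_crew = 43.
→ y_mulch = 9 and y_crew = 4.
Δz = y_crew·Δb = 4 × (2) = 8, so new z* = 2697 + 8 = 2705.

2705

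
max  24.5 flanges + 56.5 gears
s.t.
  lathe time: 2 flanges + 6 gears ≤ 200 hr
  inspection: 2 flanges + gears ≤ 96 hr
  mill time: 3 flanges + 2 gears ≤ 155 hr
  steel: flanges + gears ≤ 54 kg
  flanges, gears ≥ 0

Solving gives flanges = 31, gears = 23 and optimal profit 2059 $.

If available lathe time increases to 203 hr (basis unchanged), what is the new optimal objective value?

2083

At the optimum: lathe time uses 200 of 200 (binding); inspection uses 85 of 96 (slack = 11); mill time uses 139 of 155 (slack = 16); steel uses 54 of 54 (binding).
Slack constraints have shadow price 0 (complementary slackness).
Dual feasibility on the basic columns requires 2·y_lathe time + 1·y_steel = 24.5, 6·y_lathe time + 1·y_steel = 56.5.
This yields shadow prices y_lathe time = 8, y_steel = 8.5.
Δz = y_lathe time·Δb = 8 × (3) = 24, so new z* = 2059 + 24 = 2083.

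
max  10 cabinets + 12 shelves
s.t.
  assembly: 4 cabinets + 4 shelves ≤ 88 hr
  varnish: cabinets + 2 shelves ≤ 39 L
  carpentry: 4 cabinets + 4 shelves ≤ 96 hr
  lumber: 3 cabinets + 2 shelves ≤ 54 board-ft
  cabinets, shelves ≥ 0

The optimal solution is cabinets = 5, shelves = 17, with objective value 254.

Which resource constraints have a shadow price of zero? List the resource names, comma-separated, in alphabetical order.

carpentry, lumber

assembly: 88/88 (binding)
varnish: 39/39 (binding)
carpentry: 88/96 (slack 8)
lumber: 49/54 (slack 5)
By complementary slackness, a constraint with positive slack has shadow price 0 → carpentry, lumber.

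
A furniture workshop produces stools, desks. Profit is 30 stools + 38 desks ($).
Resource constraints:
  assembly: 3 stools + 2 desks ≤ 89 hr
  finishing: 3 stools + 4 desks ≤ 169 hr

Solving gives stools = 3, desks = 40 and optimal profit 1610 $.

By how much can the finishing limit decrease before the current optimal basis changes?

80

Binding constraints: assembly, finishing. The basis is B = [[3,2],[3,4]] with det 6.
Per unit decrease in finishing, x* moves by d = (0.3333, -0.5).
The basis stays optimal until desks reaches 0; allowable decrease = 80 hr.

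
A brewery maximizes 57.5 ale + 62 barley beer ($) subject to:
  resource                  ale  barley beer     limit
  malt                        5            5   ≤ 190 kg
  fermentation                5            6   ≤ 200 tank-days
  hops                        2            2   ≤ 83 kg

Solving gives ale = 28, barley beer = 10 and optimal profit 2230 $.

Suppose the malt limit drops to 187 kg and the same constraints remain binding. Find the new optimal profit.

At the optimum: malt uses 190 of 190 (binding); fermentation uses 200 of 200 (binding); hops uses 76 of 83 (slack = 7).
By complementary slackness, y = 0 for the non-binding constraint.
From A_Bᵀ y = c: 5·y_malt + 5·y_fermentation = 57.5; 5·y_malt + 6·y_fermentation = 62.
→ y_malt = 7 and y_fermentation = 4.5.
Δz = y_malt·Δb = 7 × (-3) = -21, so new z* = 2230 − 21 = 2209.

2209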